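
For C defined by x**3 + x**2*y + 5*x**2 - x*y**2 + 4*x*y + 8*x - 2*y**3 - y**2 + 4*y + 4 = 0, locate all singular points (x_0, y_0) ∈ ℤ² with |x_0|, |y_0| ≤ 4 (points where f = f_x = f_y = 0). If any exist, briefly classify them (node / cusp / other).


Singular points: {(-2, 0)}; classification: node.

Compute partial derivatives:
  f_x = 3*x**2 + 2*x*y + 10*x - y**2 + 4*y + 8.
  f_y = x**2 - 2*x*y + 4*x - 6*y**2 - 2*y + 4.
Scan x_0 ∈ {−4, ..., 4}. For each x_0, f_y(x_0, y) is a polynomial in y; find its integer roots y ∈ {−4, ..., 4}, then test f_x and f at those candidates.
  x = -4: f_y(-4, y) = -6*y**2 + 6*y + 4; no integer root y with |y| ≤ 4.
  x = -3: f_y(-3, y) = -6*y**2 + 4*y + 1; no integer root y with |y| ≤ 4.
  x = -2: f_y(-2, y) = -6*y**2 + 2*y; vanishes at y ∈ {0}. (-2, 0): f_x = 0, f = 0 — SINGULAR.
  x = -1: f_y(-1, y) = 1 - 6*y**2; no integer root y with |y| ≤ 4.
  x = 0: f_y(0, y) = -6*y**2 - 2*y + 4; vanishes at y ∈ {-1}. (0, -1): f_x = 3 ≠ 0.
  x = 1: f_y(1, y) = -6*y**2 - 4*y + 9; no integer root y with |y| ≤ 4.
  x = 2: f_y(2, y) = -6*y**2 - 6*y + 16; no integer root y with |y| ≤ 4.
  x = 3: f_y(3, y) = -6*y**2 - 8*y + 25; no integer root y with |y| ≤ 4.
  x = 4: f_y(4, y) = -6*y**2 - 10*y + 36; no integer root y with |y| ≤ 4.
Only singular point on the grid: (-2, 0).
Classify: substitute x = -2 + u, y = 0 + v and expand: f = u**3 + u**2*v - u**2 - u*v**2 - 2*v**3 + v**2.
No constant or linear terms (consistent with a singular point). Quadratic part: -u**2 + v**2. Cubic part: u**3 + u**2*v - u*v**2 - 2*v**3.
The quadratic part v**2 - u**2 = (v − u)(v + u) splits into two distinct linear factors, so there are two distinct tangent lines y − 0 = ±(x − -2) — this is a node (ordinary double point).
Classification: node.


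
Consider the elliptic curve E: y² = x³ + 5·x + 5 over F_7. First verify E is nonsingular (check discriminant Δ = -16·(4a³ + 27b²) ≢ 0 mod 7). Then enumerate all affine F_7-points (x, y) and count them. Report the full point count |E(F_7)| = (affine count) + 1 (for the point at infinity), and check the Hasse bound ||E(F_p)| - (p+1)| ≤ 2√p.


Affine points = {(1, 2), (1, 5), (2, 3), (2, 4), (5, 1), (5, 6)}; affine count = 6; |E(F_7)| = 7.

Discriminant check: Δ ∝ 4a³ + 27b² = 4·5³ + 27·5² = 4·125 + 27·25 ≡ 6 (mod 7). Nonzero ⇒ E is nonsingular.
For each x ∈ F_7, compute rhs = x³ + 5·x + 5 mod 7, then count y ∈ F_7 with y² ≡ rhs.
  x = 0: rhs = 5, matching y values: none (0 points).
  x = 1: rhs = 4, matching y values: 2, 5 (2 points).
  x = 2: rhs = 2, matching y values: 3, 4 (2 points).
  x = 3: rhs = 5, matching y values: none (0 points).
  x = 4: rhs = 5, matching y values: none (0 points).
  x = 5: rhs = 1, matching y values: 1, 6 (2 points).
  x = 6: rhs = 6, matching y values: none (0 points).
Total affine count: 6.
Full point count |E(F_7)| = 6 + 1 = 7.
Hasse bound: |7 − (7+1)| = |-1| = 1 ≤ 2√7 ≈ 5.2915 ✓.


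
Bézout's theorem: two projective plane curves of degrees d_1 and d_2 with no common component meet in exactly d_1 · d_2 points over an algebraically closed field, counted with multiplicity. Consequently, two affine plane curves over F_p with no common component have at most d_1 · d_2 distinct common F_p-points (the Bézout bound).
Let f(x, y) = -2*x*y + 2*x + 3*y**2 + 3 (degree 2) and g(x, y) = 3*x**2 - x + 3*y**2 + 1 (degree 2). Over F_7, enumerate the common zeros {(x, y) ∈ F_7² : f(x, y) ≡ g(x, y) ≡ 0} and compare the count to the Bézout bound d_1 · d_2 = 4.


Common zeros: {(2, 6), (5, 4)}; count = 2; Bézout bound = 4.

deg(f) = 2, deg(g) = 2, so Bézout bound = 4.
Scan x ∈ F_7. For each x, list the y ∈ F_7 with f(x, y) ≡ 0 and those with g(x, y) ≡ 0 (mod 7); the common zeros in that column are the intersection.
  x = 0: f ≡ 0 at y ∈ ∅; g ≡ 0 at y ∈ {3, 4}; common: ∅.
  x = 1: f ≡ 0 at y ∈ {5}; g ≡ 0 at y ∈ ∅; common: ∅.
  x = 2: f ≡ 0 at y ∈ {0, 6}; g ≡ 0 at y ∈ {1, 6}; common: {6}.
  x = 3: f ≡ 0 at y ∈ ∅; g ≡ 0 at y ∈ {1, 6}; common: ∅.
  x = 4: f ≡ 0 at y ∈ {2, 3}; g ≡ 0 at y ∈ ∅; common: ∅.
  x = 5: f ≡ 0 at y ∈ {4}; g ≡ 0 at y ∈ {3, 4}; common: {4}.
  x = 6: f ≡ 0 at y ∈ ∅; g ≡ 0 at y ∈ ∅; common: ∅.
Collecting: common zeros = {(2, 6), (5, 4)}, so the count is 2.
Comparison with the Bézout bound: 2 ≤ 4 = deg(f)·deg(g), as expected for curves with no common component (the affine F_7-count falls short of the bound because intersections may lie at infinity, over extension fields, or carry multiplicity).


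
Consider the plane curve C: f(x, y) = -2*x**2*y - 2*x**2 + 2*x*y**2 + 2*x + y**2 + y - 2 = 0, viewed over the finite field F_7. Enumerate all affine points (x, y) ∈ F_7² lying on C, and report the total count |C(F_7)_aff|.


Affine F_7-points: {(0, 1), (0, 5), (1, 1), (1, 4), (2, 2), (2, 5), (3, 0), (4, 6), (5, 0)}; count = 9.

For each of the 49 pairs (x, y) ∈ F_7², evaluate f(x, y) mod 7. Record the zeros.
  x = 0: [0↦5, 1↦0, 2↦4, 3↦3, 4↦4, 5↦0, 6↦5]  zeros at y ∈ {1, 5}
  x = 1: [0↦5, 1↦0, 2↦1, 3↦1, 4↦0, 5↦5, 6↦2]  zeros at y ∈ {1, 4}
  x = 2: [0↦1, 1↦6, 2↦0, 3↦4, 4↦4, 5↦0, 6↦6]  zeros at y ∈ {2, 5}
  x = 3: [0↦0, 1↦4, 2↦1, 3↦5, 4↦2, 5↦6, 6↦3]  zeros at y ∈ {0}
  x = 4: [0↦2, 1↦1, 2↦4, 3↦4, 4↦1, 5↦2, 6↦0]  zeros at y ∈ {6}
  x = 5: [0↦0, 1↦4, 2↦2, 3↦1, 4↦1, 5↦2, 6↦4]  zeros at y ∈ {0}
  x = 6: [0↦1, 1↦6, 2↦2, 3↦3, 4↦2, 5↦6, 6↦1]  zeros at y ∈ ∅
Collecting zeros: affine points = {(0, 1), (0, 5), (1, 1), (1, 4), (2, 2), (2, 5), (3, 0), (4, 6), (5, 0)}.
Total count |C(F_7)_aff| = 9.


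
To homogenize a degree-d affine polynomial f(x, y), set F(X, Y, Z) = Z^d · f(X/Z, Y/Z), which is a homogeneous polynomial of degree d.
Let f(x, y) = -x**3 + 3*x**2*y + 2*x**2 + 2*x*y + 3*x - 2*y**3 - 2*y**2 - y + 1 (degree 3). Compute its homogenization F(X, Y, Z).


F(X, Y, Z) = -X**3 + 3*X**2*Y + 2*X**2*Z + 2*X*Y*Z + 3*X*Z**2 - 2*Y**3 - 2*Y**2*Z - Y*Z**2 + Z**3

deg(f) = 3.
Substitute x = X/Z, y = Y/Z into f, then multiply by Z^3.
  monomial -1·x^3·y^0 ↦ -1·X^3·Y^0·Z^0.
  monomial 3·x^2·y^1 ↦ 3·X^2·Y^1·Z^0.
  monomial 2·x^2·y^0 ↦ 2·X^2·Y^0·Z^1.
  monomial 2·x^1·y^1 ↦ 2·X^1·Y^1·Z^1.
  monomial 3·x^1·y^0 ↦ 3·X^1·Y^0·Z^2.
  monomial -2·x^0·y^3 ↦ -2·X^0·Y^3·Z^0.
  monomial -2·x^0·y^2 ↦ -2·X^0·Y^2·Z^1.
  monomial -1·x^0·y^1 ↦ -1·X^0·Y^1·Z^2.
  monomial 1·x^0·y^0 ↦ 1·X^0·Y^0·Z^3.
Collecting: F(X, Y, Z) = -X**3 + 3*X**2*Y + 2*X**2*Z + 2*X*Y*Z + 3*X*Z**2 - 2*Y**3 - 2*Y**2*Z - Y*Z**2 + Z**3.


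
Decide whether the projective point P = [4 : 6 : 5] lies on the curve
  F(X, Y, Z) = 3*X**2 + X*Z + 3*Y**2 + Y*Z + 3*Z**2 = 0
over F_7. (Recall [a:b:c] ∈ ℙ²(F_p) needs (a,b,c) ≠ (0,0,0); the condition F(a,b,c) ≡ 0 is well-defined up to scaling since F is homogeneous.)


F(4,6,5) ≡ 1 (mod 7); P is NOT on the curve.

Evaluate F(4, 6, 5) term-by-term (mod 7).
  3*X**2 ↦ 3·16·1·1 = 48
  X*Z ↦ 1·4·1·5 = 20
  3*Y**2 ↦ 3·1·36·1 = 108
  Y*Z ↦ 1·1·6·5 = 30
  3*Z**2 ↦ 3·1·1·25 = 75
Sum: F(4, 6, 5) = (48) + (20) + (108) + (30) + (75) = 281.
Reducing mod 7: 281 ≡ 1 (mod 7).
Since F(a, b, c) ≡ 1 ≠ 0 (mod 7), P does NOT lie on the curve.


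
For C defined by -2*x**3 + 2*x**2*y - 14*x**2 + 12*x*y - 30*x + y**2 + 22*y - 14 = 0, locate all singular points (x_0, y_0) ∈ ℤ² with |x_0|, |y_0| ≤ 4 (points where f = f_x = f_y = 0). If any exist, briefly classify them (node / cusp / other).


Singular points: {(-3, -2)}; classification: cusp.

Compute partial derivatives:
  f_x = -6*x**2 + 4*x*y - 28*x + 12*y - 30.
  f_y = 2*x**2 + 12*x + 2*y + 22.
Scan x_0 ∈ {−4, ..., 4}. For each x_0, f_y(x_0, y) is a polynomial in y; find its integer roots y ∈ {−4, ..., 4}, then test f_x and f at those candidates.
  x = -4: f_y(-4, y) = 2*y + 6; vanishes at y ∈ {-3}. (-4, -3): f_x = -2 ≠ 0.
  x = -3: f_y(-3, y) = 2*y + 4; vanishes at y ∈ {-2}. (-3, -2): f_x = 0, f = 0 — SINGULAR.
  x = -2: f_y(-2, y) = 2*y + 6; vanishes at y ∈ {-3}. (-2, -3): f_x = -10 ≠ 0.
  x = -1: f_y(-1, y) = 2*y + 12; no integer root y with |y| ≤ 4.
  x = 0: f_y(0, y) = 2*y + 22; no integer root y with |y| ≤ 4.
  x = 1: f_y(1, y) = 2*y + 36; no integer root y with |y| ≤ 4.
  x = 2: f_y(2, y) = 2*y + 54; no integer root y with |y| ≤ 4.
  x = 3: f_y(3, y) = 2*y + 76; no integer root y with |y| ≤ 4.
  x = 4: f_y(4, y) = 2*y + 102; no integer root y with |y| ≤ 4.
Only singular point on the grid: (-3, -2).
Classify: substitute x = -3 + u, y = -2 + v and expand: f = -2*u**3 + 2*u**2*v + v**2.
No constant or linear terms (consistent with a singular point). Quadratic part: v**2. Cubic part: -2*u**3 + 2*u**2*v.
The quadratic part v**2 is a perfect square, so there is a single (double) tangent line v = 0, i.e. y = -2. Restricting the cubic part to that line (v = 0) leaves -2*u**3 ≠ 0, so f is not divisible by v and the branch is v² ≈ 2*u**3 to lowest order — this is a cusp.
Classification: cusp.


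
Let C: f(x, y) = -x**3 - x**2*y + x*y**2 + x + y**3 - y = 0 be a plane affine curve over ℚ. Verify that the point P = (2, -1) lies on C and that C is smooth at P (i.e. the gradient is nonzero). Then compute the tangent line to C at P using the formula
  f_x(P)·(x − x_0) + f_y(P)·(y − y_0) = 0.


Tangent line at P: -6*x - 6*y + 6 = 0.

Step 1: f(2, -1) = 0, so P lies on C.
Step 2: partial derivatives
  f_x(x, y) = -3*x**2 - 2*x*y + y**2 + 1, f_y(x, y) = -x**2 + 2*x*y + 3*y**2 - 1.
  f_x(P) = -6, f_y(P) = -6 (gradient nonzero, so P is smooth).
Step 3: tangent line at P: -6·(x − 2) + -6·(y − -1) = 0.
Expanding: -6*x - 6*y + 6 = 0.


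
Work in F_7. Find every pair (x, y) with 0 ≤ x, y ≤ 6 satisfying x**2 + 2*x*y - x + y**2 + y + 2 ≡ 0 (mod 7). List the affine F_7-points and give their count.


Affine F_7-points: {(0, 3), (1, 5), (1, 6), (2, 3), (2, 6), (4, 0), (4, 5)}; count = 7.

For each of the 49 pairs (x, y) ∈ F_7², evaluate f(x, y) mod 7. Record the zeros.
  x = 0: [0↦2, 1↦4, 2↦1, 3↦0, 4↦1, 5↦4, 6↦2]  zeros at y ∈ {3}
  x = 1: [0↦2, 1↦6, 2↦5, 3↦6, 4↦2, 5↦0, 6↦0]  zeros at y ∈ {5, 6}
  x = 2: [0↦4, 1↦3, 2↦4, 3↦0, 4↦5, 5↦5, 6↦0]  zeros at y ∈ {3, 6}
  x = 3: [0↦1, 1↦2, 2↦5, 3↦3, 4↦3, 5↦5, 6↦2]  zeros at y ∈ ∅
  x = 4: [0↦0, 1↦3, 2↦1, 3↦1, 4↦3, 5↦0, 6↦6]  zeros at y ∈ {0, 5}
  x = 5: [0↦1, 1↦6, 2↦6, 3↦1, 4↦5, 5↦4, 6↦5]  zeros at y ∈ ∅
  x = 6: [0↦4, 1↦4, 2↦6, 3↦3, 4↦2, 5↦3, 6↦6]  zeros at y ∈ ∅
Collecting zeros: affine points = {(0, 3), (1, 5), (1, 6), (2, 3), (2, 6), (4, 0), (4, 5)}.
Total count |C(F_7)_aff| = 7.


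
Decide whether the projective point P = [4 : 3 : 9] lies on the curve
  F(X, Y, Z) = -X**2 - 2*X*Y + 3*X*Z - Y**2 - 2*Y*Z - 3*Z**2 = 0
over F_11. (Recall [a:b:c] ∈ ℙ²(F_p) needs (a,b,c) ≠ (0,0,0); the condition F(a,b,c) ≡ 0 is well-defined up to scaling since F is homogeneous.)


F(4,3,9) ≡ 4 (mod 11); P is NOT on the curve.

Evaluate F(4, 3, 9) term-by-term (mod 11).
  -X**2 ↦ -1·16·1·1 = -16
  -2*X*Y ↦ -2·4·3·1 = -24
  3*X*Z ↦ 3·4·1·9 = 108
  -Y**2 ↦ -1·1·9·1 = -9
  -2*Y*Z ↦ -2·1·3·9 = -54
  -3*Z**2 ↦ -3·1·1·81 = -243
Sum: F(4, 3, 9) = (-16) + (-24) + (108) + (-9) + (-54) + (-243) = -238.
Reducing mod 11: -238 ≡ 4 (mod 11).
Since F(a, b, c) ≡ 4 ≠ 0 (mod 11), P does NOT lie on the curve.


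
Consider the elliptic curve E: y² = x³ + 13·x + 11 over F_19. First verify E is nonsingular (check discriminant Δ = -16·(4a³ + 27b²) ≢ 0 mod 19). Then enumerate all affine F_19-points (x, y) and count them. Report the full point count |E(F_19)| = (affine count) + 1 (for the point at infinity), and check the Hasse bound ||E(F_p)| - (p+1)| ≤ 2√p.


Affine points = {(0, 7), (0, 12), (1, 5), (1, 14), (2, 8), (2, 11), (3, 1), (3, 18), (5, 7), (5, 12), (6, 1), (6, 18), (8, 0), (10, 1), (10, 18), (14, 7), (14, 12), (15, 3), (15, 16), (18, 4), (18, 15)}; affine count = 21; |E(F_19)| = 22.

Discriminant check: Δ ∝ 4a³ + 27b² = 4·13³ + 27·11² = 4·2197 + 27·121 ≡ 9 (mod 19). Nonzero ⇒ E is nonsingular.
For each x ∈ F_19, compute rhs = x³ + 13·x + 11 mod 19, then count y ∈ F_19 with y² ≡ rhs.
  x = 0: rhs = 11, matching y values: 7, 12 (2 points).
  x = 1: rhs = 6, matching y values: 5, 14 (2 points).
  x = 2: rhs = 7, matching y values: 8, 11 (2 points).
  x = 3: rhs = 1, matching y values: 1, 18 (2 points).
  x = 4: rhs = 13, matching y values: none (0 points).
  x = 5: rhs = 11, matching y values: 7, 12 (2 points).
  x = 6: rhs = 1, matching y values: 1, 18 (2 points).
  x = 7: rhs = 8, matching y values: none (0 points).
  x = 8: rhs = 0, matching y values: 0 (1 points).
  x = 9: rhs = 2, matching y values: none (0 points).
  x = 10: rhs = 1, matching y values: 1, 18 (2 points).
  x = 11: rhs = 3, matching y values: none (0 points).
  x = 12: rhs = 14, matching y values: none (0 points).
  x = 13: rhs = 2, matching y values: none (0 points).
  x = 14: rhs = 11, matching y values: 7, 12 (2 points).
  x = 15: rhs = 9, matching y values: 3, 16 (2 points).
  x = 16: rhs = 2, matching y values: none (0 points).
  x = 17: rhs = 15, matching y values: none (0 points).
  x = 18: rhs = 16, matching y values: 4, 15 (2 points).
Total affine count: 21.
Full point count |E(F_19)| = 21 + 1 = 22.
Hasse bound: |22 − (19+1)| = |2| = 2 ≤ 2√19 ≈ 8.7178 ✓.


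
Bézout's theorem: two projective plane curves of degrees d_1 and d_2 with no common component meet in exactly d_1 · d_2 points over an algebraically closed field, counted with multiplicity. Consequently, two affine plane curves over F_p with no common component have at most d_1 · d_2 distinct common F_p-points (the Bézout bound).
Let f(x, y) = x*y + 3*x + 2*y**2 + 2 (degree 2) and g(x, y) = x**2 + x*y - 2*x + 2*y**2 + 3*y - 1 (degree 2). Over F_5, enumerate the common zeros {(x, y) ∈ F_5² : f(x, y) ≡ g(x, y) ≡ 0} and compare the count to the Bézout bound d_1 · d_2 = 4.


Common zeros: ∅; count = 0; Bézout bound = 4.

deg(f) = 2, deg(g) = 2, so Bézout bound = 4.
Scan x ∈ F_5. For each x, list the y ∈ F_5 with f(x, y) ≡ 0 and those with g(x, y) ≡ 0 (mod 5); the common zeros in that column are the intersection.
  x = 0: f ≡ 0 at y ∈ {2, 3}; g ≡ 0 at y ∈ ∅; common: ∅.
  x = 1: f ≡ 0 at y ∈ {0, 2}; g ≡ 0 at y ∈ ∅; common: ∅.
  x = 2: f ≡ 0 at y ∈ {2}; g ≡ 0 at y ∈ ∅; common: ∅.
  x = 3: f ≡ 0 at y ∈ {2, 4}; g ≡ 0 at y ∈ {1}; common: ∅.
  x = 4: f ≡ 0 at y ∈ {1, 2}; g ≡ 0 at y ∈ ∅; common: ∅.
Collecting: common zeros = ∅, so the count is 0.
Comparison with the Bézout bound: 0 ≤ 4 = deg(f)·deg(g), as expected for curves with no common component (the affine F_5-count falls short of the bound because intersections may lie at infinity, over extension fields, or carry multiplicity).


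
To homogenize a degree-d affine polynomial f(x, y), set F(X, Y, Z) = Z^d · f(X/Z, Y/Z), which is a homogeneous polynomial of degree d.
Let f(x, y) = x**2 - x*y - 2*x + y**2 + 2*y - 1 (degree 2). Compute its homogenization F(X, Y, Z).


F(X, Y, Z) = X**2 - X*Y - 2*X*Z + Y**2 + 2*Y*Z - Z**2

deg(f) = 2.
Substitute x = X/Z, y = Y/Z into f, then multiply by Z^2.
  monomial 1·x^2·y^0 ↦ 1·X^2·Y^0·Z^0.
  monomial -1·x^1·y^1 ↦ -1·X^1·Y^1·Z^0.
  monomial -2·x^1·y^0 ↦ -2·X^1·Y^0·Z^1.
  monomial 1·x^0·y^2 ↦ 1·X^0·Y^2·Z^0.
  monomial 2·x^0·y^1 ↦ 2·X^0·Y^1·Z^1.
  monomial -1·x^0·y^0 ↦ -1·X^0·Y^0·Z^2.
Collecting: F(X, Y, Z) = X**2 - X*Y - 2*X*Z + Y**2 + 2*Y*Z - Z**2.


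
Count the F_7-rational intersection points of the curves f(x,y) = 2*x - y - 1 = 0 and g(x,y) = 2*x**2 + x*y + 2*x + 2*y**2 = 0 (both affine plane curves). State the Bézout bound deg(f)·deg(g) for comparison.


Common zeros: {(1, 1), (6, 4)}; count = 2; Bézout bound = 2.

deg(f) = 1, deg(g) = 2, so Bézout bound = 2.
Scan x ∈ F_7. For each x, list the y ∈ F_7 with f(x, y) ≡ 0 and those with g(x, y) ≡ 0 (mod 7); the common zeros in that column are the intersection.
  x = 0: f ≡ 0 at y ∈ {6}; g ≡ 0 at y ∈ {0}; common: ∅.
  x = 1: f ≡ 0 at y ∈ {1}; g ≡ 0 at y ∈ {1, 2}; common: {1}.
  x = 2: f ≡ 0 at y ∈ {3}; g ≡ 0 at y ∈ ∅; common: ∅.
  x = 3: f ≡ 0 at y ∈ {5}; g ≡ 0 at y ∈ ∅; common: ∅.
  x = 4: f ≡ 0 at y ∈ {0}; g ≡ 0 at y ∈ {2, 3}; common: ∅.
  x = 5: f ≡ 0 at y ∈ {2}; g ≡ 0 at y ∈ {4}; common: ∅.
  x = 6: f ≡ 0 at y ∈ {4}; g ≡ 0 at y ∈ {0, 4}; common: {4}.
Collecting: common zeros = {(1, 1), (6, 4)}, so the count is 2.
Comparison with the Bézout bound: 2 ≤ 2 = deg(f)·deg(g), as expected for curves with no common component (the bound is attained).


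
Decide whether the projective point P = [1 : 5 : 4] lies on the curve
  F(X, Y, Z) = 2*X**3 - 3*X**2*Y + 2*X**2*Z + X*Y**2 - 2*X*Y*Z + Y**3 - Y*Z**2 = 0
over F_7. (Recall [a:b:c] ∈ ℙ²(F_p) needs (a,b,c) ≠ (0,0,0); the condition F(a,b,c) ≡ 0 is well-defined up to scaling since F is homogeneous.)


F(1,5,4) ≡ 4 (mod 7); P is NOT on the curve.

Evaluate F(1, 5, 4) term-by-term (mod 7).
  2*X**3 ↦ 2·1·1·1 = 2
  -3*X**2*Y ↦ -3·1·5·1 = -15
  2*X**2*Z ↦ 2·1·1·4 = 8
  X*Y**2 ↦ 1·1·25·1 = 25
  -2*X*Y*Z ↦ -2·1·5·4 = -40
  Y**3 ↦ 1·1·125·1 = 125
  -Y*Z**2 ↦ -1·1·5·16 = -80
Sum: F(1, 5, 4) = (2) + (-15) + (8) + (25) + (-40) + (125) + (-80) = 25.
Reducing mod 7: 25 ≡ 4 (mod 7).
Since F(a, b, c) ≡ 4 ≠ 0 (mod 7), P does NOT lie on the curve.


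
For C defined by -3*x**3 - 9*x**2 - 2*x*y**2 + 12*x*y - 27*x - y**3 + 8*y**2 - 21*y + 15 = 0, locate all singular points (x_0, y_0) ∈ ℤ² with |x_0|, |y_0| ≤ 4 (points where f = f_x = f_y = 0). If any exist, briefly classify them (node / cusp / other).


Singular points: {(-1, 3)}; classification: cusp.

Compute partial derivatives:
  f_x = -9*x**2 - 18*x - 2*y**2 + 12*y - 27.
  f_y = -4*x*y + 12*x - 3*y**2 + 16*y - 21.
Scan x_0 ∈ {−4, ..., 4}. For each x_0, f_y(x_0, y) is a polynomial in y; find its integer roots y ∈ {−4, ..., 4}, then test f_x and f at those candidates.
  x = -4: f_y(-4, y) = -3*y**2 + 32*y - 69; vanishes at y ∈ {3}. (-4, 3): f_x = -81 ≠ 0.
  x = -3: f_y(-3, y) = -3*y**2 + 28*y - 57; vanishes at y ∈ {3}. (-3, 3): f_x = -36 ≠ 0.
  x = -2: f_y(-2, y) = -3*y**2 + 24*y - 45; vanishes at y ∈ {3}. (-2, 3): f_x = -9 ≠ 0.
  x = -1: f_y(-1, y) = -3*y**2 + 20*y - 33; vanishes at y ∈ {3}. (-1, 3): f_x = 0, f = 0 — SINGULAR.
  x = 0: f_y(0, y) = -3*y**2 + 16*y - 21; vanishes at y ∈ {3}. (0, 3): f_x = -9 ≠ 0.
  x = 1: f_y(1, y) = -3*y**2 + 12*y - 9; vanishes at y ∈ {1, 3}. (1, 1): f_x = -44 ≠ 0; (1, 3): f_x = -36 ≠ 0.
  x = 2: f_y(2, y) = -3*y**2 + 8*y + 3; vanishes at y ∈ {3}. (2, 3): f_x = -81 ≠ 0.
  x = 3: f_y(3, y) = -3*y**2 + 4*y + 15; vanishes at y ∈ {3}. (3, 3): f_x = -144 ≠ 0.
  x = 4: f_y(4, y) = 27 - 3*y**2; vanishes at y ∈ {-3, 3}. (4, -3): f_x = -297 ≠ 0; (4, 3): f_x = -225 ≠ 0.
Only singular point on the grid: (-1, 3).
Classify: substitute x = -1 + u, y = 3 + v and expand: f = -3*u**3 - 2*u*v**2 - v**3 + v**2.
No constant or linear terms (consistent with a singular point). Quadratic part: v**2. Cubic part: -3*u**3 - 2*u*v**2 - v**3.
The quadratic part v**2 is a perfect square, so there is a single (double) tangent line v = 0, i.e. y = 3. Restricting the cubic part to that line (v = 0) leaves -3*u**3 ≠ 0, so f is not divisible by v and the branch is v² ≈ 3*u**3 to lowest order — this is a cusp.
Classification: cusp.


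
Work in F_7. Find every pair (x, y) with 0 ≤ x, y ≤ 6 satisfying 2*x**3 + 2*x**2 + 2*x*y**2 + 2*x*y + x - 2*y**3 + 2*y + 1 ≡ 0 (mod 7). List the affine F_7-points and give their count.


Affine F_7-points: {(0, 4), (2, 1), (5, 3), (6, 0), (6, 6)}; count = 5.

For each of the 49 pairs (x, y) ∈ F_7², evaluate f(x, y) mod 7. Record the zeros.
  x = 0: [0↦1, 1↦1, 2↦3, 3↦2, 4↦0, 5↦6, 6↦1]  zeros at y ∈ {4}
  x = 1: [0↦6, 1↦3, 2↦6, 3↦3, 4↦3, 5↦1, 6↦6]  zeros at y ∈ ∅
  x = 2: [0↦6, 1↦0, 2↦4, 3↦6, 4↦1, 5↦5, 6↦6]  zeros at y ∈ {1}
  x = 3: [0↦6, 1↦4, 2↦2, 3↦2, 4↦6, 5↦2, 6↦6]  zeros at y ∈ ∅
  x = 4: [0↦4, 1↦6, 2↦5, 3↦3, 4↦2, 5↦4, 6↦4]  zeros at y ∈ ∅
  x = 5: [0↦5, 1↦4, 2↦4, 3↦0, 4↦1, 5↦2, 6↦5]  zeros at y ∈ {3}
  x = 6: [0↦0, 1↦3, 2↦4, 3↦5, 4↦1, 5↦1, 6↦0]  zeros at y ∈ {0, 6}
Collecting zeros: affine points = {(0, 4), (2, 1), (5, 3), (6, 0), (6, 6)}.
Total count |C(F_7)_aff| = 5.


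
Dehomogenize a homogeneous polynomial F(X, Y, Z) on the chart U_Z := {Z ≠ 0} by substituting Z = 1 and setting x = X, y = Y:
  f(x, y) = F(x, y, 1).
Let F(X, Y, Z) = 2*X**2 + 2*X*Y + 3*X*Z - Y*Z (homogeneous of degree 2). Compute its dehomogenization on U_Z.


f(x, y) = 2*x**2 + 2*x*y + 3*x - y

On U_Z we set Z = 1. Each monomial c·X^i·Y^j·Z^k in F becomes c·x^i·y^j·1^k = c·x^i·y^j.
Substituting Z = 1: F(X, Y, 1) = 2*x**2 + 2*x*y + 3*x - y.
Note: deg(f) ≤ deg(F) = 2; strict inequality happens when F is divisible by Z (lost terms).


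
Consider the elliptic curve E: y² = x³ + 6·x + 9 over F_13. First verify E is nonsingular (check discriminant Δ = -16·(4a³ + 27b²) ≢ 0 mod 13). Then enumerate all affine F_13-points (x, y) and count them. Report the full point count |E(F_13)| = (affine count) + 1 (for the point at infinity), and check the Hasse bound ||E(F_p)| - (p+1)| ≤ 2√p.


Affine points = {(0, 3), (0, 10), (1, 4), (1, 9), (2, 4), (2, 9), (6, 1), (6, 12), (7, 2), (7, 11), (8, 6), (8, 7), (9, 5), (9, 8), (10, 4), (10, 9)}; affine count = 16; |E(F_13)| = 17.

Discriminant check: Δ ∝ 4a³ + 27b² = 4·6³ + 27·9² = 4·216 + 27·81 ≡ 9 (mod 13). Nonzero ⇒ E is nonsingular.
For each x ∈ F_13, compute rhs = x³ + 6·x + 9 mod 13, then count y ∈ F_13 with y² ≡ rhs.
  x = 0: rhs = 9, matching y values: 3, 10 (2 points).
  x = 1: rhs = 3, matching y values: 4, 9 (2 points).
  x = 2: rhs = 3, matching y values: 4, 9 (2 points).
  x = 3: rhs = 2, matching y values: none (0 points).
  x = 4: rhs = 6, matching y values: none (0 points).
  x = 5: rhs = 8, matching y values: none (0 points).
  x = 6: rhs = 1, matching y values: 1, 12 (2 points).
  x = 7: rhs = 4, matching y values: 2, 11 (2 points).
  x = 8: rhs = 10, matching y values: 6, 7 (2 points).
  x = 9: rhs = 12, matching y values: 5, 8 (2 points).
  x = 10: rhs = 3, matching y values: 4, 9 (2 points).
  x = 11: rhs = 2, matching y values: none (0 points).
  x = 12: rhs = 2, matching y values: none (0 points).
Total affine count: 16.
Full point count |E(F_13)| = 16 + 1 = 17.
Hasse bound: |17 − (13+1)| = |3| = 3 ≤ 2√13 ≈ 7.2111 ✓.


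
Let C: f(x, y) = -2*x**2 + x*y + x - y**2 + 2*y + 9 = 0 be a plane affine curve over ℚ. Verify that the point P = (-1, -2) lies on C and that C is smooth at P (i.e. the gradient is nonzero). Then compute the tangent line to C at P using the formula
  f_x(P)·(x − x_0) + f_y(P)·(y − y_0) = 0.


Tangent line at P: 3*x + 5*y + 13 = 0.

Step 1: f(-1, -2) = 0, so P lies on C.
Step 2: partial derivatives
  f_x(x, y) = -4*x + y + 1, f_y(x, y) = x - 2*y + 2.
  f_x(P) = 3, f_y(P) = 5 (gradient nonzero, so P is smooth).
Step 3: tangent line at P: 3·(x − -1) + 5·(y − -2) = 0.
Expanding: 3*x + 5*y + 13 = 0.


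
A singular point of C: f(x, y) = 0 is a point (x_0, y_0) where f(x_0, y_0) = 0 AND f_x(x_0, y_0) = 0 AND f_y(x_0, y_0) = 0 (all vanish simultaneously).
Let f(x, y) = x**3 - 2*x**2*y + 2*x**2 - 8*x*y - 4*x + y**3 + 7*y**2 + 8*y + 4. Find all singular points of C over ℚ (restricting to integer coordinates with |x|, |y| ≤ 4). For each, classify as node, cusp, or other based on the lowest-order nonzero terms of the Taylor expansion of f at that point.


Singular points: {(-2, -2)}; classification: cusp.

Compute partial derivatives:
  f_x = 3*x**2 - 4*x*y + 4*x - 8*y - 4.
  f_y = -2*x**2 - 8*x + 3*y**2 + 14*y + 8.
Scan x_0 ∈ {−4, ..., 4}. For each x_0, f_y(x_0, y) is a polynomial in y; find its integer roots y ∈ {−4, ..., 4}, then test f_x and f at those candidates.
  x = -4: f_y(-4, y) = 3*y**2 + 14*y + 8; vanishes at y ∈ {-4}. (-4, -4): f_x = -4 ≠ 0.
  x = -3: f_y(-3, y) = 3*y**2 + 14*y + 14; no integer root y with |y| ≤ 4.
  x = -2: f_y(-2, y) = 3*y**2 + 14*y + 16; vanishes at y ∈ {-2}. (-2, -2): f_x = 0, f = 0 — SINGULAR.
  x = -1: f_y(-1, y) = 3*y**2 + 14*y + 14; no integer root y with |y| ≤ 4.
  x = 0: f_y(0, y) = 3*y**2 + 14*y + 8; vanishes at y ∈ {-4}. (0, -4): f_x = 28 ≠ 0.
  x = 1: f_y(1, y) = 3*y**2 + 14*y - 2; no integer root y with |y| ≤ 4.
  x = 2: f_y(2, y) = 3*y**2 + 14*y - 16; no integer root y with |y| ≤ 4.
  x = 3: f_y(3, y) = 3*y**2 + 14*y - 34; no integer root y with |y| ≤ 4.
  x = 4: f_y(4, y) = 3*y**2 + 14*y - 56; no integer root y with |y| ≤ 4.
Only singular point on the grid: (-2, -2).
Classify: substitute x = -2 + u, y = -2 + v and expand: f = u**3 - 2*u**2*v + v**3 + v**2.
No constant or linear terms (consistent with a singular point). Quadratic part: v**2. Cubic part: u**3 - 2*u**2*v + v**3.
The quadratic part v**2 is a perfect square, so there is a single (double) tangent line v = 0, i.e. y = -2. Restricting the cubic part to that line (v = 0) leaves u**3 ≠ 0, so f is not divisible by v and the branch is v² ≈ -u**3 to lowest order — this is a cusp.
Classification: cusp.


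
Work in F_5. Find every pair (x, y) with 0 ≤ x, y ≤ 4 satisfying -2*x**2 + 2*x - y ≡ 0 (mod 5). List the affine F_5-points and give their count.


Affine F_5-points: {(0, 0), (1, 0), (2, 1), (3, 3), (4, 1)}; count = 5.

For each of the 25 pairs (x, y) ∈ F_5², evaluate f(x, y) mod 5. Record the zeros.
  x = 0: [0↦0, 1↦4, 2↦3, 3↦2, 4↦1]  zeros at y ∈ {0}
  x = 1: [0↦0, 1↦4, 2↦3, 3↦2, 4↦1]  zeros at y ∈ {0}
  x = 2: [0↦1, 1↦0, 2↦4, 3↦3, 4↦2]  zeros at y ∈ {1}
  x = 3: [0↦3, 1↦2, 2↦1, 3↦0, 4↦4]  zeros at y ∈ {3}
  x = 4: [0↦1, 1↦0, 2↦4, 3↦3, 4↦2]  zeros at y ∈ {1}
Collecting zeros: affine points = {(0, 0), (1, 0), (2, 1), (3, 3), (4, 1)}.
Total count |C(F_5)_aff| = 5.


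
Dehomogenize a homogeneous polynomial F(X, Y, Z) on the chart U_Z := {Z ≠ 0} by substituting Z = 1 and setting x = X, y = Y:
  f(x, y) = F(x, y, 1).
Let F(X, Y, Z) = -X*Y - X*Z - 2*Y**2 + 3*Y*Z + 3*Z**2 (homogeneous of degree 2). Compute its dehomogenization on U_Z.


f(x, y) = -x*y - x - 2*y**2 + 3*y + 3

On U_Z we set Z = 1. Each monomial c·X^i·Y^j·Z^k in F becomes c·x^i·y^j·1^k = c·x^i·y^j.
Substituting Z = 1: F(X, Y, 1) = -x*y - x - 2*y**2 + 3*y + 3.
Note: deg(f) ≤ deg(F) = 2; strict inequality happens when F is divisible by Z (lost terms).


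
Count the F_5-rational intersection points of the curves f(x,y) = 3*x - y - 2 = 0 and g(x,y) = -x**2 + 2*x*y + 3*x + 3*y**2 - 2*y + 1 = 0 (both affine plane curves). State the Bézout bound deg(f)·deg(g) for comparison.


Common zeros: ∅; count = 0; Bézout bound = 2.

deg(f) = 1, deg(g) = 2, so Bézout bound = 2.
Scan x ∈ F_5. For each x, list the y ∈ F_5 with f(x, y) ≡ 0 and those with g(x, y) ≡ 0 (mod 5); the common zeros in that column are the intersection.
  x = 0: f ≡ 0 at y ∈ {3}; g ≡ 0 at y ∈ ∅; common: ∅.
  x = 1: f ≡ 0 at y ∈ {1}; g ≡ 0 at y ∈ {2, 3}; common: ∅.
  x = 2: f ≡ 0 at y ∈ {4}; g ≡ 0 at y ∈ ∅; common: ∅.
  x = 3: f ≡ 0 at y ∈ {2}; g ≡ 0 at y ∈ {3, 4}; common: ∅.
  x = 4: f ≡ 0 at y ∈ {0}; g ≡ 0 at y ∈ ∅; common: ∅.
Collecting: common zeros = ∅, so the count is 0.
Comparison with the Bézout bound: 0 ≤ 2 = deg(f)·deg(g), as expected for curves with no common component (the affine F_5-count falls short of the bound because intersections may lie at infinity, over extension fields, or carry multiplicity).


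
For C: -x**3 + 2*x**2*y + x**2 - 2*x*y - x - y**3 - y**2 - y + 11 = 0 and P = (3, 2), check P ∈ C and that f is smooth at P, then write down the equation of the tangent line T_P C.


Tangent line at P: -2*x - 5*y + 16 = 0.

Step 1: f(3, 2) = 0, so P lies on C.
Step 2: partial derivatives
  f_x(x, y) = -3*x**2 + 4*x*y + 2*x - 2*y - 1, f_y(x, y) = 2*x**2 - 2*x - 3*y**2 - 2*y - 1.
  f_x(P) = -2, f_y(P) = -5 (gradient nonzero, so P is smooth).
Step 3: tangent line at P: -2·(x − 3) + -5·(y − 2) = 0.
Expanding: -2*x - 5*y + 16 = 0.


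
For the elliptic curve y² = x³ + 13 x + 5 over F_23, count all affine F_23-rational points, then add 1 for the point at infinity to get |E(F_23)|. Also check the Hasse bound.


Affine points = {(2, 4), (2, 19), (3, 5), (3, 18), (4, 11), (4, 12), (6, 0), (7, 5), (7, 18), (8, 0), (9, 0), (10, 10), (10, 13), (12, 7), (12, 16), (13, 5), (13, 18), (16, 10), (16, 13), (19, 2), (19, 21), (20, 10), (20, 13)}; affine count = 23; |E(F_23)| = 24.

Discriminant check: Δ ∝ 4a³ + 27b² = 4·13³ + 27·5² = 4·2197 + 27·25 ≡ 10 (mod 23). Nonzero ⇒ E is nonsingular.
For each x ∈ F_23, compute rhs = x³ + 13·x + 5 mod 23, then count y ∈ F_23 with y² ≡ rhs.
  x = 0: rhs = 5, matching y values: none (0 points).
  x = 1: rhs = 19, matching y values: none (0 points).
  x = 2: rhs = 16, matching y values: 4, 19 (2 points).
  x = 3: rhs = 2, matching y values: 5, 18 (2 points).
  x = 4: rhs = 6, matching y values: 11, 12 (2 points).
  x = 5: rhs = 11, matching y values: none (0 points).
  x = 6: rhs = 0, matching y values: 0 (1 points).
  x = 7: rhs = 2, matching y values: 5, 18 (2 points).
  x = 8: rhs = 0, matching y values: 0 (1 points).
  x = 9: rhs = 0, matching y values: 0 (1 points).
  x = 10: rhs = 8, matching y values: 10, 13 (2 points).
  x = 11: rhs = 7, matching y values: none (0 points).
  x = 12: rhs = 3, matching y values: 7, 16 (2 points).
  x = 13: rhs = 2, matching y values: 5, 18 (2 points).
  x = 14: rhs = 10, matching y values: none (0 points).
  x = 15: rhs = 10, matching y values: none (0 points).
  x = 16: rhs = 8, matching y values: 10, 13 (2 points).
  x = 17: rhs = 10, matching y values: none (0 points).
  x = 18: rhs = 22, matching y values: none (0 points).
  x = 19: rhs = 4, matching y values: 2, 21 (2 points).
  x = 20: rhs = 8, matching y values: 10, 13 (2 points).
  x = 21: rhs = 17, matching y values: none (0 points).
  x = 22: rhs = 14, matching y values: none (0 points).
Total affine count: 23.
Full point count |E(F_23)| = 23 + 1 = 24.
Hasse bound: |24 − (23+1)| = |0| = 0 ≤ 2√23 ≈ 9.5917 ✓.


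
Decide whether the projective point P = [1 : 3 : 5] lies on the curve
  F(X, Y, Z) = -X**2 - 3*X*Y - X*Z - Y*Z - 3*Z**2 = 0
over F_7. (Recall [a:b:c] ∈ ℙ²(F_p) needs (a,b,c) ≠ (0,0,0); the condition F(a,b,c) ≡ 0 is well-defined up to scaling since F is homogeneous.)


F(1,3,5) ≡ 0 (mod 7); P is on the curve.

Evaluate F(1, 3, 5) term-by-term (mod 7).
  -X**2 ↦ -1·1·1·1 = -1
  -3*X*Y ↦ -3·1·3·1 = -9
  -X*Z ↦ -1·1·1·5 = -5
  -Y*Z ↦ -1·1·3·5 = -15
  -3*Z**2 ↦ -3·1·1·25 = -75
Sum: F(1, 3, 5) = (-1) + (-9) + (-5) + (-15) + (-75) = -105.
Reducing mod 7: -105 ≡ 0 (mod 7).
Since F(a, b, c) ≡ 0 (mod 7), P lies on the curve.


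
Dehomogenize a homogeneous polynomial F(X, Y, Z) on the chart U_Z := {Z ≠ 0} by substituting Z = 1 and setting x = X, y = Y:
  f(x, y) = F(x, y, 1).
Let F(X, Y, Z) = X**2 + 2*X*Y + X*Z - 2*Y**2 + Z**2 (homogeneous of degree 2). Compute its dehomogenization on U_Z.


f(x, y) = x**2 + 2*x*y + x - 2*y**2 + 1

On U_Z we set Z = 1. Each monomial c·X^i·Y^j·Z^k in F becomes c·x^i·y^j·1^k = c·x^i·y^j.
Substituting Z = 1: F(X, Y, 1) = x**2 + 2*x*y + x - 2*y**2 + 1.
Note: deg(f) ≤ deg(F) = 2; strict inequality happens when F is divisible by Z (lost terms).


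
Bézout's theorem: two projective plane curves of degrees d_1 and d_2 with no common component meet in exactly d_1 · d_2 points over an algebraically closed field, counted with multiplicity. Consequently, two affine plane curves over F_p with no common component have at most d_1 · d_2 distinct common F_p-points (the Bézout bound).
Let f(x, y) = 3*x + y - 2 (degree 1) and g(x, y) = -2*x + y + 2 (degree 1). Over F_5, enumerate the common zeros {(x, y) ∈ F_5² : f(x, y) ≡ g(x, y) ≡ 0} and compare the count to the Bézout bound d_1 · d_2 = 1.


Common zeros: ∅; count = 0; Bézout bound = 1.

deg(f) = 1, deg(g) = 1, so Bézout bound = 1.
Scan x ∈ F_5. For each x, list the y ∈ F_5 with f(x, y) ≡ 0 and those with g(x, y) ≡ 0 (mod 5); the common zeros in that column are the intersection.
  x = 0: f ≡ 0 at y ∈ {2}; g ≡ 0 at y ∈ {3}; common: ∅.
  x = 1: f ≡ 0 at y ∈ {4}; g ≡ 0 at y ∈ {0}; common: ∅.
  x = 2: f ≡ 0 at y ∈ {1}; g ≡ 0 at y ∈ {2}; common: ∅.
  x = 3: f ≡ 0 at y ∈ {3}; g ≡ 0 at y ∈ {4}; common: ∅.
  x = 4: f ≡ 0 at y ∈ {0}; g ≡ 0 at y ∈ {1}; common: ∅.
Collecting: common zeros = ∅, so the count is 0.
Comparison with the Bézout bound: 0 ≤ 1 = deg(f)·deg(g), as expected for curves with no common component (the affine F_5-count falls short of the bound because intersections may lie at infinity, over extension fields, or carry multiplicity).


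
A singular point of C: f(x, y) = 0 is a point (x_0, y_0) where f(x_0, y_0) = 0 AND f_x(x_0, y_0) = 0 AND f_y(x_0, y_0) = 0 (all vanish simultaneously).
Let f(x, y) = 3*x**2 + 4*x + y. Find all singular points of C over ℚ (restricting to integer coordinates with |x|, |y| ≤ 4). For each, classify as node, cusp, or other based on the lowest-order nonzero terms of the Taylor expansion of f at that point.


No singular points in the scanned grid; C is smooth there.

Compute partial derivatives:
  f_x = 6*x + 4.
  f_y = 1.
f_y = 1 is a nonzero constant, so f_y never vanishes: no point (x, y) can satisfy f = f_x = f_y = 0. In particular no (x, y) ∈ {−4, ..., 4}² is singular; the curve is smooth.


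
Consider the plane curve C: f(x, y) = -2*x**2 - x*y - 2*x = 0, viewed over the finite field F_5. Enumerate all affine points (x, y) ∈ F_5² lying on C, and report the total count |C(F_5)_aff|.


Affine F_5-points: {(0, 0), (0, 1), (0, 2), (0, 3), (0, 4), (1, 1), (2, 4), (3, 2), (4, 0)}; count = 9.

For each of the 25 pairs (x, y) ∈ F_5², evaluate f(x, y) mod 5. Record the zeros.
  x = 0: [0↦0, 1↦0, 2↦0, 3↦0, 4↦0]  zeros at y ∈ {0, 1, 2, 3, 4}
  x = 1: [0↦1, 1↦0, 2↦4, 3↦3, 4↦2]  zeros at y ∈ {1}
  x = 2: [0↦3, 1↦1, 2↦4, 3↦2, 4↦0]  zeros at y ∈ {4}
  x = 3: [0↦1, 1↦3, 2↦0, 3↦2, 4↦4]  zeros at y ∈ {2}
  x = 4: [0↦0, 1↦1, 2↦2, 3↦3, 4↦4]  zeros at y ∈ {0}
Collecting zeros: affine points = {(0, 0), (0, 1), (0, 2), (0, 3), (0, 4), (1, 1), (2, 4), (3, 2), (4, 0)}.
Total count |C(F_5)_aff| = 9.


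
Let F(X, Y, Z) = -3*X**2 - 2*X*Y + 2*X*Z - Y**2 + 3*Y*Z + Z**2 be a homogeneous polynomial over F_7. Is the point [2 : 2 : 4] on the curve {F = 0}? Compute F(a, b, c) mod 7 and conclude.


F(2,2,4) ≡ 4 (mod 7); P is NOT on the curve.

Evaluate F(2, 2, 4) term-by-term (mod 7).
  -3*X**2 ↦ -3·4·1·1 = -12
  -2*X*Y ↦ -2·2·2·1 = -8
  2*X*Z ↦ 2·2·1·4 = 16
  -Y**2 ↦ -1·1·4·1 = -4
  3*Y*Z ↦ 3·1·2·4 = 24
  Z**2 ↦ 1·1·1·16 = 16
Sum: F(2, 2, 4) = (-12) + (-8) + (16) + (-4) + (24) + (16) = 32.
Reducing mod 7: 32 ≡ 4 (mod 7).
Since F(a, b, c) ≡ 4 ≠ 0 (mod 7), P does NOT lie on the curve.


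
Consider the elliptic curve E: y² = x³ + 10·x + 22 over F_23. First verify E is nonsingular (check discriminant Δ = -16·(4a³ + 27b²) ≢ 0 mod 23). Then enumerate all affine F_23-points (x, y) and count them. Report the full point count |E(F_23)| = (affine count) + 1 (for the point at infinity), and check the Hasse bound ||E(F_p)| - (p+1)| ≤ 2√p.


Affine points = {(2, 2), (2, 21), (5, 6), (5, 17), (8, 4), (8, 19), (9, 6), (9, 17), (10, 8), (10, 15), (13, 7), (13, 16), (14, 10), (14, 13), (16, 0), (18, 10), (18, 13)}; affine count = 17; |E(F_23)| = 18.

Discriminant check: Δ ∝ 4a³ + 27b² = 4·10³ + 27·22² = 4·1000 + 27·484 ≡ 2 (mod 23). Nonzero ⇒ E is nonsingular.
For each x ∈ F_23, compute rhs = x³ + 10·x + 22 mod 23, then count y ∈ F_23 with y² ≡ rhs.
  x = 0: rhs = 22, matching y values: none (0 points).
  x = 1: rhs = 10, matching y values: none (0 points).
  x = 2: rhs = 4, matching y values: 2, 21 (2 points).
  x = 3: rhs = 10, matching y values: none (0 points).
  x = 4: rhs = 11, matching y values: none (0 points).
  x = 5: rhs = 13, matching y values: 6, 17 (2 points).
  x = 6: rhs = 22, matching y values: none (0 points).
  x = 7: rhs = 21, matching y values: none (0 points).
  x = 8: rhs = 16, matching y values: 4, 19 (2 points).
  x = 9: rhs = 13, matching y values: 6, 17 (2 points).
  x = 10: rhs = 18, matching y values: 8, 15 (2 points).
  x = 11: rhs = 14, matching y values: none (0 points).
  x = 12: rhs = 7, matching y values: none (0 points).
  x = 13: rhs = 3, matching y values: 7, 16 (2 points).
  x = 14: rhs = 8, matching y values: 10, 13 (2 points).
  x = 15: rhs = 5, matching y values: none (0 points).
  x = 16: rhs = 0, matching y values: 0 (1 points).
  x = 17: rhs = 22, matching y values: none (0 points).
  x = 18: rhs = 8, matching y values: 10, 13 (2 points).
  x = 19: rhs = 10, matching y values: none (0 points).
  x = 20: rhs = 11, matching y values: none (0 points).
  x = 21: rhs = 17, matching y values: none (0 points).
  x = 22: rhs = 11, matching y values: none (0 points).
Total affine count: 17.
Full point count |E(F_23)| = 17 + 1 = 18.
Hasse bound: |18 − (23+1)| = |-6| = 6 ≤ 2√23 ≈ 9.5917 ✓.


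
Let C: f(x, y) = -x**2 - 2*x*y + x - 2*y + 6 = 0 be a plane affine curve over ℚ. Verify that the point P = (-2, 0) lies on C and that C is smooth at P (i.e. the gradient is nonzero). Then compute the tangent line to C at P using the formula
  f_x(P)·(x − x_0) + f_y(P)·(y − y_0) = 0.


Tangent line at P: 5*x + 2*y + 10 = 0.

Step 1: f(-2, 0) = 0, so P lies on C.
Step 2: partial derivatives
  f_x(x, y) = -2*x - 2*y + 1, f_y(x, y) = -2*x - 2.
  f_x(P) = 5, f_y(P) = 2 (gradient nonzero, so P is smooth).
Step 3: tangent line at P: 5·(x − -2) + 2·(y − 0) = 0.
Expanding: 5*x + 2*y + 10 = 0.


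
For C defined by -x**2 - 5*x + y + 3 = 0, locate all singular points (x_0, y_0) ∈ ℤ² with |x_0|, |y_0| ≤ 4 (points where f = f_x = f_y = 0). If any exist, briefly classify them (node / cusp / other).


No singular points in the scanned grid; C is smooth there.

Compute partial derivatives:
  f_x = -2*x - 5.
  f_y = 1.
f_y = 1 is a nonzero constant, so f_y never vanishes: no point (x, y) can satisfy f = f_x = f_y = 0. In particular no (x, y) ∈ {−4, ..., 4}² is singular; the curve is smooth.


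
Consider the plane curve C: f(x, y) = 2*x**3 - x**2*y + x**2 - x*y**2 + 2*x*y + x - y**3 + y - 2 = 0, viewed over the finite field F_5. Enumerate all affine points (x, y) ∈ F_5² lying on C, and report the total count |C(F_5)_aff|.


Affine F_5-points: {(1, 4), (2, 0), (3, 2), (4, 4)}; count = 4.

For each of the 25 pairs (x, y) ∈ F_5², evaluate f(x, y) mod 5. Record the zeros.
  x = 0: [0↦3, 1↦3, 2↦2, 3↦4, 4↦3]  zeros at y ∈ ∅
  x = 1: [0↦2, 1↦2, 2↦4, 3↦2, 4↦0]  zeros at y ∈ {4}
  x = 2: [0↦0, 1↦3, 2↦1, 3↦3, 4↦3]  zeros at y ∈ {0}
  x = 3: [0↦4, 1↦3, 2↦0, 3↦4, 4↦4]  zeros at y ∈ {2}
  x = 4: [0↦1, 1↦4, 2↦3, 3↦2, 4↦0]  zeros at y ∈ {4}
Collecting zeros: affine points = {(1, 4), (2, 0), (3, 2), (4, 4)}.
Total count |C(F_5)_aff| = 4.


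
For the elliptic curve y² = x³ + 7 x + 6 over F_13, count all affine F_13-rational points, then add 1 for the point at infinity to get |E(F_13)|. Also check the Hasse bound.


Affine points = {(1, 1), (1, 12), (5, 6), (5, 7), (6, 2), (6, 11), (10, 6), (10, 7), (11, 6), (11, 7)}; affine count = 10; |E(F_13)| = 11.

Discriminant check: Δ ∝ 4a³ + 27b² = 4·7³ + 27·6² = 4·343 + 27·36 ≡ 4 (mod 13). Nonzero ⇒ E is nonsingular.
For each x ∈ F_13, compute rhs = x³ + 7·x + 6 mod 13, then count y ∈ F_13 with y² ≡ rhs.
  x = 0: rhs = 6, matching y values: none (0 points).
  x = 1: rhs = 1, matching y values: 1, 12 (2 points).
  x = 2: rhs = 2, matching y values: none (0 points).
  x = 3: rhs = 2, matching y values: none (0 points).
  x = 4: rhs = 7, matching y values: none (0 points).
  x = 5: rhs = 10, matching y values: 6, 7 (2 points).
  x = 6: rhs = 4, matching y values: 2, 11 (2 points).
  x = 7: rhs = 8, matching y values: none (0 points).
  x = 8: rhs = 2, matching y values: none (0 points).
  x = 9: rhs = 5, matching y values: none (0 points).
  x = 10: rhs = 10, matching y values: 6, 7 (2 points).
  x = 11: rhs = 10, matching y values: 6, 7 (2 points).
  x = 12: rhs = 11, matching y values: none (0 points).
Total affine count: 10.
Full point count |E(F_13)| = 10 + 1 = 11.
Hasse bound: |11 − (13+1)| = |-3| = 3 ≤ 2√13 ≈ 7.2111 ✓.
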